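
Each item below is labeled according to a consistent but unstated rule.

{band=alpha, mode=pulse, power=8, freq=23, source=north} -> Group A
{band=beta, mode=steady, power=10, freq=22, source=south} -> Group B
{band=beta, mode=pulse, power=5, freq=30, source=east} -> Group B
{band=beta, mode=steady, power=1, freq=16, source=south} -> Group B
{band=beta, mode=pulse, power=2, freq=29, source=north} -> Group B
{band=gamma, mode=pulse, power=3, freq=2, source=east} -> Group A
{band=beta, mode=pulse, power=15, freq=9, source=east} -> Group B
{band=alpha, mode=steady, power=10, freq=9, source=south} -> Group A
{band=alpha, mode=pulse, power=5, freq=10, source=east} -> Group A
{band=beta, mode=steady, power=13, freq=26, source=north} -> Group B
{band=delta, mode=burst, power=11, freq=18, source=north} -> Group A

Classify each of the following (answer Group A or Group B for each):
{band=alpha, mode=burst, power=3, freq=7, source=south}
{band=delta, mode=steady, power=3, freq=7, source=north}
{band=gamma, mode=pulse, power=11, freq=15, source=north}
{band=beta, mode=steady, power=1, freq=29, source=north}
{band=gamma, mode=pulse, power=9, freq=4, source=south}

Group A, Group A, Group A, Group B, Group A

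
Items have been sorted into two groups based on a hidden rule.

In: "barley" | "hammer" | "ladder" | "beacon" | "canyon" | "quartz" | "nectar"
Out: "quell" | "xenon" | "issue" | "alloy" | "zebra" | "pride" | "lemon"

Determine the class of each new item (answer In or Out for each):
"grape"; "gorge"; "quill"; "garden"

The distinguishing property — even length — holds for all the 'In' cases and none of the 'Out' cases.
"grape" → length 5 → Out. "gorge" → length 5 → Out. "quill" → length 5 → Out. "garden" → length 6 → In.

Out, Out, Out, In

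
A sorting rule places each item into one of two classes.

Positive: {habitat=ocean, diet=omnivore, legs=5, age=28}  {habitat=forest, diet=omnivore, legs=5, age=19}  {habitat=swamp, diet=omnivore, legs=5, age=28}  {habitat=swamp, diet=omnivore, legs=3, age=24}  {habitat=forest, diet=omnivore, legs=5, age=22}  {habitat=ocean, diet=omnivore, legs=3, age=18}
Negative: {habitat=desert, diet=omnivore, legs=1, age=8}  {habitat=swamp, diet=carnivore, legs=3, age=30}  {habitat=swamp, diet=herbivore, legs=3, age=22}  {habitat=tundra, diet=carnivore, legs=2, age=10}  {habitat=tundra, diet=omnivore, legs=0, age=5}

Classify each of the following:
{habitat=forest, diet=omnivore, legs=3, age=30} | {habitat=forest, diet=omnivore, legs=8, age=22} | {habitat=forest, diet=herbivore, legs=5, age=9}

Positive, Positive, Negative

The classifier is using: diet is omnivore AND age ≥ 10.
Positive: {habitat=forest, diet=omnivore, legs=3, age=30}, since diet is omnivore, age = 30. Positive: {habitat=forest, diet=omnivore, legs=8, age=22}, since diet is omnivore, age = 22. Negative: {habitat=forest, diet=herbivore, legs=5, age=9}, since diet is herbivore, age = 9.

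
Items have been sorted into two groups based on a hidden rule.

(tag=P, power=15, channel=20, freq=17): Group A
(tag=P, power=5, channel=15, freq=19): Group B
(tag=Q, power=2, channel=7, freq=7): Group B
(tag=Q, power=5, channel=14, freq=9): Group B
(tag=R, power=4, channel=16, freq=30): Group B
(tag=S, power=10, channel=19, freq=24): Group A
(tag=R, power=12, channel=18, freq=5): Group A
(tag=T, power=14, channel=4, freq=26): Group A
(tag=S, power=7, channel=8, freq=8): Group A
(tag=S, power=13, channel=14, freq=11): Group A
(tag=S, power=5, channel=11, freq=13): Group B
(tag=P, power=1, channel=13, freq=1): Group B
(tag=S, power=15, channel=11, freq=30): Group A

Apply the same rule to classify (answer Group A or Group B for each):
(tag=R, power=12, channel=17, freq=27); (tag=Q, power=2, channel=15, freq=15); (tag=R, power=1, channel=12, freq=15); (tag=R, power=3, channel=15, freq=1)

'Group A' ⟺ power ≥ 7.
(tag=R, power=12, channel=17, freq=27): power = 12, fits → Group A. (tag=Q, power=2, channel=15, freq=15): power = 2, fails the rule → Group B. (tag=R, power=1, channel=12, freq=15): power = 1, fails the rule → Group B. (tag=R, power=3, channel=15, freq=1): power = 3, fails the rule → Group B.

Group A, Group B, Group B, Group B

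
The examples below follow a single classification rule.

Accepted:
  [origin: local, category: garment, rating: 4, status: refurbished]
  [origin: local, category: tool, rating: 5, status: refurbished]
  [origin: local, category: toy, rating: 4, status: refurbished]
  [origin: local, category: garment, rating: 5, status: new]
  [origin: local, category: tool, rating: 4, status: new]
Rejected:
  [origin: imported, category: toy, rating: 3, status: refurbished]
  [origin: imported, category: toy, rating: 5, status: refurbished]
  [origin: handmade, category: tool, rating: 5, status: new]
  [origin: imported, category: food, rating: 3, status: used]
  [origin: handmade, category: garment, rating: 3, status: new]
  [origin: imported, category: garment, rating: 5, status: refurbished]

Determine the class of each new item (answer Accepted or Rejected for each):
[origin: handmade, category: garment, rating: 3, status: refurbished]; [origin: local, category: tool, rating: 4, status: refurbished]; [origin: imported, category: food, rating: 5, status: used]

Rejected, Accepted, Rejected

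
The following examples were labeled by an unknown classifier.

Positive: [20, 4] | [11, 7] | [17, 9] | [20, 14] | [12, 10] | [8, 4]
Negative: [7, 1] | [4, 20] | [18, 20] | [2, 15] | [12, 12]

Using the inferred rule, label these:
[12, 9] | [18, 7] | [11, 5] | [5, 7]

The classifier is using: first > second AND sum ≥ 12.
[12, 9]: Positive (12 > 9, 12+9 = 21). [18, 7]: Positive (18 > 7, 18+7 = 25). [11, 5]: Positive (11 > 5, 11+5 = 16). [5, 7]: Negative (5 < 7, 5+7 = 12).

Positive, Positive, Positive, Negative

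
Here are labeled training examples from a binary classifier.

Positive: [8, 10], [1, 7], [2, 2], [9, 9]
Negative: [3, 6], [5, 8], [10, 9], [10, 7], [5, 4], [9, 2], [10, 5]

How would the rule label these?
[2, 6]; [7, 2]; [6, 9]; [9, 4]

Looking at the examples, the only property every 'Positive' case has and every 'Negative' case lacks is: sum is even.
Positive: [2, 6], since 2+6 = 8. Negative: [7, 2], since 7+2 = 9. Negative: [6, 9], since 6+9 = 15. Negative: [9, 4], since 9+4 = 13.

Positive, Negative, Negative, Negative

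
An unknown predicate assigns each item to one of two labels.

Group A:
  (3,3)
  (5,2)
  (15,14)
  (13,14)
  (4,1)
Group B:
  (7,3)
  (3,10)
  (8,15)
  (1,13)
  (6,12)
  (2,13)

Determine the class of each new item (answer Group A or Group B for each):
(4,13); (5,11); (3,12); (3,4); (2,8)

Group B, Group B, Group B, Group A, Group B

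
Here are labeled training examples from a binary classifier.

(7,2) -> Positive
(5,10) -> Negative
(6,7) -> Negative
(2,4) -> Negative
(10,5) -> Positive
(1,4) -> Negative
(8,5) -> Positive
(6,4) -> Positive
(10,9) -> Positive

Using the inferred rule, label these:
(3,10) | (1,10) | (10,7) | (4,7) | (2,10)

The pattern is that an item is 'Positive' exactly when: first > second.
(3,10) — 3 < 10, hence Negative. (1,10) — 1 < 10, hence Negative. (10,7) — 10 > 7, hence Positive. (4,7) — 4 < 7, hence Negative. (2,10) — 2 < 10, hence Negative.

Negative, Negative, Positive, Negative, Negative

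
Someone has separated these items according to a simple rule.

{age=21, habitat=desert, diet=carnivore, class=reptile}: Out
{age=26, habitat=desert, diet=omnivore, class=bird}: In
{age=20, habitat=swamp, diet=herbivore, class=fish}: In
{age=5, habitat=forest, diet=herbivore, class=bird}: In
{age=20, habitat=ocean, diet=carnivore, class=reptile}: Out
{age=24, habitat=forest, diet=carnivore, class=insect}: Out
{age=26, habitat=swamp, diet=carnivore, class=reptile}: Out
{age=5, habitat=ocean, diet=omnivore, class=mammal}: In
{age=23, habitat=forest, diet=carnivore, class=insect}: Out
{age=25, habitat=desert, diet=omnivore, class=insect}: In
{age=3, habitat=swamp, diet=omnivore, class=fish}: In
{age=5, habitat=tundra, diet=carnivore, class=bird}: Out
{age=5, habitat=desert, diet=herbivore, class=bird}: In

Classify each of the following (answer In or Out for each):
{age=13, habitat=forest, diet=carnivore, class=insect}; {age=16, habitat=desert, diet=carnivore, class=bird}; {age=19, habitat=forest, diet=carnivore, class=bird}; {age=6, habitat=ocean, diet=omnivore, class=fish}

Out, Out, Out, In

The pattern is that an item is 'In' exactly when: diet is not carnivore.
{age=13, habitat=forest, diet=carnivore, class=insect} — diet is carnivore, hence Out. {age=16, habitat=desert, diet=carnivore, class=bird} — diet is carnivore, hence Out. {age=19, habitat=forest, diet=carnivore, class=bird} — diet is carnivore, hence Out. {age=6, habitat=ocean, diet=omnivore, class=fish} — diet is omnivore, hence In.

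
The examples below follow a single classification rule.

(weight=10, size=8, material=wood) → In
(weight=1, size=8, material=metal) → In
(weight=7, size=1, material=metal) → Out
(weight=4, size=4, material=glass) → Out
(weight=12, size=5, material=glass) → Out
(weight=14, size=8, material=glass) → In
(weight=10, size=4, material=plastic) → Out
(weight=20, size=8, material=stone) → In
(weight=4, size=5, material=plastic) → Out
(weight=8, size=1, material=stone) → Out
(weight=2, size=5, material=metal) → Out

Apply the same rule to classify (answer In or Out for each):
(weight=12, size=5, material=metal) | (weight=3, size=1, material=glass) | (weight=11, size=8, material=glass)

Out, Out, In

Rule: size = 8. This holds for each 'In' example and fails for each 'Out' one.
(weight=12, size=5, material=metal): Out (size = 5). (weight=3, size=1, material=glass): Out (size = 1). (weight=11, size=8, material=glass): In (size = 8).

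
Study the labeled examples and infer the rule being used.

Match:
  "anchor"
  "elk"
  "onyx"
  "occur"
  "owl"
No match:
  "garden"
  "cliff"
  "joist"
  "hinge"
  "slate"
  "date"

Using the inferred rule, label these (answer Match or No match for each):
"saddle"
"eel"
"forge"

No match, Match, No match

Rule: starts with a vowel. This holds for each 'Match' example and fails for each 'No match' one.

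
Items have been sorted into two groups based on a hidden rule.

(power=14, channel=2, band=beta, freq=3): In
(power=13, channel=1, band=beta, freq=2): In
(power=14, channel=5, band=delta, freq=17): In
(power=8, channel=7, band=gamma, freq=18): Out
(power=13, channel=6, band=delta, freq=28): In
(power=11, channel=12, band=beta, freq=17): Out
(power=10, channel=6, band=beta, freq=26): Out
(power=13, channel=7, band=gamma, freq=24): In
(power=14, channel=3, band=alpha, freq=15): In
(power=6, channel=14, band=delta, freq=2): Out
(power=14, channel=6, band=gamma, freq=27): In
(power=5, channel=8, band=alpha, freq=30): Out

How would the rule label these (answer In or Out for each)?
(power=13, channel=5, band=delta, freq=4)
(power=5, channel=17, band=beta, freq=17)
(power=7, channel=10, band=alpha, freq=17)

The simplest hypothesis consistent with all the labels is: power ≥ 13.
(power=13, channel=5, band=delta, freq=4): In (power = 13).
(power=5, channel=17, band=beta, freq=17): Out (power = 5).
(power=7, channel=10, band=alpha, freq=17): Out (power = 7).

In, Out, Out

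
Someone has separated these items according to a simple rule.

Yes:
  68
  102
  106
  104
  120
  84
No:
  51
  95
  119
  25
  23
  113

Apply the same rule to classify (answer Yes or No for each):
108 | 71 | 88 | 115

Yes, No, Yes, No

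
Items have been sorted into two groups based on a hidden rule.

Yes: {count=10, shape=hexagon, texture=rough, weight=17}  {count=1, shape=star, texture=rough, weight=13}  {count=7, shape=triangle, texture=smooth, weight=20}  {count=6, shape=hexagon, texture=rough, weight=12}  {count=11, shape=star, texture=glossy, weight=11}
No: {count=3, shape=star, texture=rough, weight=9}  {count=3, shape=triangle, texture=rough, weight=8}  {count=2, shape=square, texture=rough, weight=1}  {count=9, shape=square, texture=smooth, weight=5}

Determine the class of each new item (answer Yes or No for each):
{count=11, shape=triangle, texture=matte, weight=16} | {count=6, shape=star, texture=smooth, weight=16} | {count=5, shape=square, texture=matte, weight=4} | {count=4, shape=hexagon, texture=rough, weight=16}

Yes, Yes, No, Yes

The classifier is using: weight ≥ 11.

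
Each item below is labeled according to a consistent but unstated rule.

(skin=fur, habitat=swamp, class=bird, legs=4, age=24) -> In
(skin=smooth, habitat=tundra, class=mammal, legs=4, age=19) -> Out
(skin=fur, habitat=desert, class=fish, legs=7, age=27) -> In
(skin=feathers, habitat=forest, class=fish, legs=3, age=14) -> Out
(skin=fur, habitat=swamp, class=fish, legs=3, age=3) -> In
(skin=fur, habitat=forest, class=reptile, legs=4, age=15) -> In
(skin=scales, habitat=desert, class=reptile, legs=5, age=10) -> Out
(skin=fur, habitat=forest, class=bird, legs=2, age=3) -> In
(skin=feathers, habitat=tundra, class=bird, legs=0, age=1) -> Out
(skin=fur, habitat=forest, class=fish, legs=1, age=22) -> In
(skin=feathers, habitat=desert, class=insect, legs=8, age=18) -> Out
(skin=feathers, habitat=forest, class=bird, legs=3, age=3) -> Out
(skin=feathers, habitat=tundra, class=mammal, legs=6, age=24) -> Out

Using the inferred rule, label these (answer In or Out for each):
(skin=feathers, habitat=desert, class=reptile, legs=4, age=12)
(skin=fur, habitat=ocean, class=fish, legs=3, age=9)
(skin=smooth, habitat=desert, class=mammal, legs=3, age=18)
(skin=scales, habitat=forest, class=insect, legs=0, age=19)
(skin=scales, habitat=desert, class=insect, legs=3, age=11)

Checking candidate rules against both groups, what survives is: skin is fur.
Out: (skin=feathers, habitat=desert, class=reptile, legs=4, age=12), since skin is feathers.
In: (skin=fur, habitat=ocean, class=fish, legs=3, age=9), since skin is fur.
Out: (skin=smooth, habitat=desert, class=mammal, legs=3, age=18), since skin is smooth.
Out: (skin=scales, habitat=forest, class=insect, legs=0, age=19), since skin is scales.
Out: (skin=scales, habitat=desert, class=insect, legs=3, age=11), since skin is scales.

Out, In, Out, Out, Out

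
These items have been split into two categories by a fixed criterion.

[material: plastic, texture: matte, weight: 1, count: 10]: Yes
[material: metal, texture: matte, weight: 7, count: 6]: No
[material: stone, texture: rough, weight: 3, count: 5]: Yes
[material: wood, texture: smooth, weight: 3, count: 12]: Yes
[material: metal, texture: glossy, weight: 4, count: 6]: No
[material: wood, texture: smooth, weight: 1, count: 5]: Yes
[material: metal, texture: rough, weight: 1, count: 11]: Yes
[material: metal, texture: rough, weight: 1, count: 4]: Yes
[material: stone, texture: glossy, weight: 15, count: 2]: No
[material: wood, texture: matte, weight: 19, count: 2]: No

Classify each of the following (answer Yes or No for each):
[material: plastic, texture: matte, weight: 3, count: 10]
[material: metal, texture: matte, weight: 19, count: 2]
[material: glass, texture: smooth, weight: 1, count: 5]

Yes, No, Yes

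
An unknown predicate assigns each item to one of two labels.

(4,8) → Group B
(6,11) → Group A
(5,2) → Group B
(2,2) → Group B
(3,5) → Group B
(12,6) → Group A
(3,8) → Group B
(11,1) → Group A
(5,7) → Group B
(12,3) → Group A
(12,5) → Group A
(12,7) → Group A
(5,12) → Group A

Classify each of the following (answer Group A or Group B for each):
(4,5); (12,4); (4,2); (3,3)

Group B, Group A, Group B, Group B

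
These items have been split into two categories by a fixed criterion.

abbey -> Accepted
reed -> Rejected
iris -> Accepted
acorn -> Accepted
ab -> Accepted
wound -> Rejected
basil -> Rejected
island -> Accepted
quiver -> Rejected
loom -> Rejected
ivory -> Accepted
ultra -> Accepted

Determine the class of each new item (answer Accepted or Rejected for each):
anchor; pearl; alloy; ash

The pattern is that an item is 'Accepted' exactly when: starts with a vowel.
anchor → starts with 'a' → Accepted.
pearl → starts with 'p' → Rejected.
alloy → starts with 'a' → Accepted.
ash → starts with 'a' → Accepted.

Accepted, Rejected, Accepted, Accepted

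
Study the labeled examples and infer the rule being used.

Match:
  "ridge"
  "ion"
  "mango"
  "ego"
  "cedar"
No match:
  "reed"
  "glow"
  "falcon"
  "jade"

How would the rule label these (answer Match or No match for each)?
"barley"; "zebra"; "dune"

No match, Match, No match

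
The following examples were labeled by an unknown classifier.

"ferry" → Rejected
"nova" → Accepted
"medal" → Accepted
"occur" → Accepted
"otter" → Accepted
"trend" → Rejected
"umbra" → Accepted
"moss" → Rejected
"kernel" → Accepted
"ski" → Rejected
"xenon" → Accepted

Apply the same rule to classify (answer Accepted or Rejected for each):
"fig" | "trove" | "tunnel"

All 'Accepted' examples share one property — has ≥ 2 vowels — and every 'Rejected' example lacks it.
"fig": Rejected (1 vowel).
"trove": Accepted (2 vowels).
"tunnel": Accepted (2 vowels).

Rejected, Accepted, Accepted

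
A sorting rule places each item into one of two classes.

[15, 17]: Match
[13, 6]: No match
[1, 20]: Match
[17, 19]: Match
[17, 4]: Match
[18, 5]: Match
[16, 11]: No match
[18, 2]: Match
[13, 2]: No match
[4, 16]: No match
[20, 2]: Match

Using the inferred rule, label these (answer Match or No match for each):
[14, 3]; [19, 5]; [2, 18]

No match, Match, Match

The distinguishing property — max ≥ 17 — holds for all the 'Match' cases and none of the 'No match' cases.
[14, 3]: max 14, lacks this property → No match.
[19, 5]: max 19, fits → Match.
[2, 18]: max 18, fits → Match.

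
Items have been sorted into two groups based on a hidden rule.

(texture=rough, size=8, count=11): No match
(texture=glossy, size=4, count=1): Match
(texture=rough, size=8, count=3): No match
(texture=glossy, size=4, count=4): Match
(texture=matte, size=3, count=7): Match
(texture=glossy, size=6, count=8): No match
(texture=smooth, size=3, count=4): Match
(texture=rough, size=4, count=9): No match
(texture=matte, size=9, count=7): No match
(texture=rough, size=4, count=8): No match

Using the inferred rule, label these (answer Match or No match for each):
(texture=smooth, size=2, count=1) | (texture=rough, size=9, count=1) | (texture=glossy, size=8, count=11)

Match, No match, No match

All 'Match' examples share one property — count ≤ 7 AND size ≤ 4 — and every 'No match' example lacks it.
(texture=smooth, size=2, count=1): count = 1, size = 2, has this property → Match.
(texture=rough, size=9, count=1): count = 1, size = 9, doesn't qualify → No match.
(texture=glossy, size=8, count=11): count = 11, size = 8, doesn't qualify → No match.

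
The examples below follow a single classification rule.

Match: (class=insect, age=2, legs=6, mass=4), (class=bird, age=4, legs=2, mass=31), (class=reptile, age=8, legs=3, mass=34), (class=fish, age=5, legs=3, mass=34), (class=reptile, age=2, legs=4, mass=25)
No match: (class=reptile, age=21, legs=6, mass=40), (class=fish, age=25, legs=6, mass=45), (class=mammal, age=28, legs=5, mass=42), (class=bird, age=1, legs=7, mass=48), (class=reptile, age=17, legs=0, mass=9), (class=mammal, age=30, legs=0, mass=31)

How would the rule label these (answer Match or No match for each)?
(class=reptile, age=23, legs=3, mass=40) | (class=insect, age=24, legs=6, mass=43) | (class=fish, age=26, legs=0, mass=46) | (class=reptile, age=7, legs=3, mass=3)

No match, No match, No match, Match

The pattern is that an item is 'Match' exactly when: age ≥ 2 AND age ≤ 8.
(class=reptile, age=23, legs=3, mass=40) → age = 23 → No match. (class=insect, age=24, legs=6, mass=43) → age = 24 → No match. (class=fish, age=26, legs=0, mass=46) → age = 26 → No match. (class=reptile, age=7, legs=3, mass=3) → age = 7 → Match.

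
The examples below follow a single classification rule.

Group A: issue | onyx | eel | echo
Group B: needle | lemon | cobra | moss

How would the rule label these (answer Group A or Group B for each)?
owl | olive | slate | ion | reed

Group A, Group A, Group B, Group A, Group B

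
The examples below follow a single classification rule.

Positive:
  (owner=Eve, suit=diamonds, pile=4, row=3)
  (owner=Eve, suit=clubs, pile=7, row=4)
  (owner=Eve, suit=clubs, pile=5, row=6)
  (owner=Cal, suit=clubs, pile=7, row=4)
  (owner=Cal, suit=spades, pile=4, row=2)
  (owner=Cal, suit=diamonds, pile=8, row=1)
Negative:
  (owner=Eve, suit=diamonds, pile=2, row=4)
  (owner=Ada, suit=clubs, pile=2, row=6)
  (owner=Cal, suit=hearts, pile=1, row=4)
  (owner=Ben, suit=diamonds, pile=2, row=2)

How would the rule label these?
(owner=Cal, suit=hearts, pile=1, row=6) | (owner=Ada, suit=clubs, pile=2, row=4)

Negative, Negative

All 'Positive' examples share one property — pile ≥ 4 — and every 'Negative' example lacks it.
Negative: (owner=Cal, suit=hearts, pile=1, row=6), since pile = 1. Negative: (owner=Ada, suit=clubs, pile=2, row=4), since pile = 2.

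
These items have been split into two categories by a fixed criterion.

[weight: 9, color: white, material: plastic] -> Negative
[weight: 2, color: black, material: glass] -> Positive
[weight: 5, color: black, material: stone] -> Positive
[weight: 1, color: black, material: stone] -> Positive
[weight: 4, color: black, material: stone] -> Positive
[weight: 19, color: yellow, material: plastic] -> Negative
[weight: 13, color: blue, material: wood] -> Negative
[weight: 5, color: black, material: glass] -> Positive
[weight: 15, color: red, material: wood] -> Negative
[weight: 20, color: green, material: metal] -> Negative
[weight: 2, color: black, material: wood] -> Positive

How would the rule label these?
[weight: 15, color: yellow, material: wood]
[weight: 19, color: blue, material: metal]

The common property of the 'Positive' items is: color is black. No 'Negative' item has it.

Negative, Negative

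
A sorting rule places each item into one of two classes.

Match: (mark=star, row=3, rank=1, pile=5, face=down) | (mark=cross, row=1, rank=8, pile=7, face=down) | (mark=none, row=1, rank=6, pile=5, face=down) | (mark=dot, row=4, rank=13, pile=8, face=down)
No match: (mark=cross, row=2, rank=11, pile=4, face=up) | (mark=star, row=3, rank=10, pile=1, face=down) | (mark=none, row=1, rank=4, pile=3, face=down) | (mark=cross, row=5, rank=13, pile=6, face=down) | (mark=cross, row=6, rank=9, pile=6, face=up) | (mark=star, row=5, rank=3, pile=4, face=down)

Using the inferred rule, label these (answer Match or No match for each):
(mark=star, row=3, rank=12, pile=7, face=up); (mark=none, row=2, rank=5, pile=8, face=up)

Match, Match

Every 'Match' example satisfies: pile ≥ 5 AND row ≤ 4. None of the 'No match' examples do.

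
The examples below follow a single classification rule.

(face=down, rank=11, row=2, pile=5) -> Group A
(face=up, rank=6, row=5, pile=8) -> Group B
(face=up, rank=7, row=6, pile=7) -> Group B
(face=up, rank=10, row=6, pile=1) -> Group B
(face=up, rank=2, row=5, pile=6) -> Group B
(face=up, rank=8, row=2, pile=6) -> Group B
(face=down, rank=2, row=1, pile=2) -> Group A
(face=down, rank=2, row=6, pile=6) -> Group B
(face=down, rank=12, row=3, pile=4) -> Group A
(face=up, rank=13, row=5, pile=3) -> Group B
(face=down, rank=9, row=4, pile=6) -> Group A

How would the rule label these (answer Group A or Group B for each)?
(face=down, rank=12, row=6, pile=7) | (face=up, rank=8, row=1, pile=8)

The pattern is that an item is 'Group A' exactly when: face is down AND row ≤ 4.

Group B, Group B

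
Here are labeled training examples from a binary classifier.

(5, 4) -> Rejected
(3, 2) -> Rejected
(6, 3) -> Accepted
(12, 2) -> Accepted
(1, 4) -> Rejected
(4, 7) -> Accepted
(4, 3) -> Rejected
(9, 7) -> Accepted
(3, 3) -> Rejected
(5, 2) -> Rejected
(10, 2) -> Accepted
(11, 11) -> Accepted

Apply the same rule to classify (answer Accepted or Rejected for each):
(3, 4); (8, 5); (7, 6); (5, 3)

Rejected, Accepted, Accepted, Rejected

The pattern is that an item is 'Accepted' exactly when: max ≥ 6.
(3, 4) — max 4, hence Rejected.
(8, 5) — max 8, hence Accepted.
(7, 6) — max 7, hence Accepted.
(5, 3) — max 5, hence Rejected.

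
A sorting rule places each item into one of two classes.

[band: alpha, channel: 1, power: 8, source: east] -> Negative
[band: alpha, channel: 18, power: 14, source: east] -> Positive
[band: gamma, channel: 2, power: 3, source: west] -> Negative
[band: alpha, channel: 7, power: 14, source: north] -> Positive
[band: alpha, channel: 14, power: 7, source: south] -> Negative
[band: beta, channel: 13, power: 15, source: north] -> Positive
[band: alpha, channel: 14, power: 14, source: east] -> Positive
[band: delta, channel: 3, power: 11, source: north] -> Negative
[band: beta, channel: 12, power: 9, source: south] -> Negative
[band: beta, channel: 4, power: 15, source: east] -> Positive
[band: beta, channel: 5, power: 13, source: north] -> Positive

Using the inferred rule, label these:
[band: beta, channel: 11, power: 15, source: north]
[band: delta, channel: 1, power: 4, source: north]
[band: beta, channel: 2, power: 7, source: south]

Positive, Negative, Negative

The pattern is that an item is 'Positive' exactly when: power ≥ 13.
[band: beta, channel: 11, power: 15, source: north] → power = 15 → Positive.
[band: delta, channel: 1, power: 4, source: north] → power = 4 → Negative.
[band: beta, channel: 2, power: 7, source: south] → power = 7 → Negative.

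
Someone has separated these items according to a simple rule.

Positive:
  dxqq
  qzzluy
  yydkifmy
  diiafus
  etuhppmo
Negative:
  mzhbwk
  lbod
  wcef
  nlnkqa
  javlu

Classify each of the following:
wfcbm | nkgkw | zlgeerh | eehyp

Negative, Negative, Positive, Positive

The pattern is that an item is 'Positive' exactly when: has a double letter.
wfcbm: no doubled letter, lacks this property → Negative. nkgkw: no doubled letter, lacks this property → Negative. zlgeerh: 'ee' doubled, checks out → Positive. eehyp: 'ee' doubled, checks out → Positive.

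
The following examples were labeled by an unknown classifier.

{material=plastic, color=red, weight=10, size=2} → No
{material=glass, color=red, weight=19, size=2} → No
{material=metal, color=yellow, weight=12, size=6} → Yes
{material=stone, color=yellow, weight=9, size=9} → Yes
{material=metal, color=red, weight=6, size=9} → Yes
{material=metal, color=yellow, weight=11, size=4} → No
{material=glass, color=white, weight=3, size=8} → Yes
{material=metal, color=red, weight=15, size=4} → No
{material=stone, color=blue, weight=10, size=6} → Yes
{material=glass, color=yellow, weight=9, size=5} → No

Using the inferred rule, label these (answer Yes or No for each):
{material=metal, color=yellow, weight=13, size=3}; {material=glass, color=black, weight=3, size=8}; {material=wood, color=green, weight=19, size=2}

No, Yes, No

The classifier is using: size ≥ 6.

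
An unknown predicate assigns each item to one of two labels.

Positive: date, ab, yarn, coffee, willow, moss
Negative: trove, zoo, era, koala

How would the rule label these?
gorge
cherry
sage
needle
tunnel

Negative, Positive, Positive, Positive, Positive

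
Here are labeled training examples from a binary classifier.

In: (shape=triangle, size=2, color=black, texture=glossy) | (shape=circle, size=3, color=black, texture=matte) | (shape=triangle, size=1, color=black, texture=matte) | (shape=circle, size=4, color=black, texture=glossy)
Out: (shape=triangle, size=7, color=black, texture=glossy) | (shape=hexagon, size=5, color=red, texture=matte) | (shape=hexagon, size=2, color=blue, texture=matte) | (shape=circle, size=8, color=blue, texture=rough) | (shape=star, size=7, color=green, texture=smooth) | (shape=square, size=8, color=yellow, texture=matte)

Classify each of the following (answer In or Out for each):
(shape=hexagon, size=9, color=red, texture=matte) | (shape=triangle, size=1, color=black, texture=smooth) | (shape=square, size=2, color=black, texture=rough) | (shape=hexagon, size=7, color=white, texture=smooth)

Out, In, In, Out

The common property of the 'In' items is: color is black AND size ≤ 4. No 'Out' item has it.
(shape=hexagon, size=9, color=red, texture=matte): Out (color is red, size = 9). (shape=triangle, size=1, color=black, texture=smooth): In (color is black, size = 1). (shape=square, size=2, color=black, texture=rough): In (color is black, size = 2). (shape=hexagon, size=7, color=white, texture=smooth): Out (color is white, size = 7).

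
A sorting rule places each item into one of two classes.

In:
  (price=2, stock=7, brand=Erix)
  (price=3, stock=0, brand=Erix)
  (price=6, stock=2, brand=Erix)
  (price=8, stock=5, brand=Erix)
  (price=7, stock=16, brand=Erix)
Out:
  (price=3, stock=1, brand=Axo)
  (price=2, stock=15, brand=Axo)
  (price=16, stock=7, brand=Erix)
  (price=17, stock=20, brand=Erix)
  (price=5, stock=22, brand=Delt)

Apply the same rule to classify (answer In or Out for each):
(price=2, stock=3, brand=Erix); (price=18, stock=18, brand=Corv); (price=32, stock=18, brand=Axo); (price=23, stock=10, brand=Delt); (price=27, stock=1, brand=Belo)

In, Out, Out, Out, Out

'In' ⟺ brand is Erix AND price ≤ 8.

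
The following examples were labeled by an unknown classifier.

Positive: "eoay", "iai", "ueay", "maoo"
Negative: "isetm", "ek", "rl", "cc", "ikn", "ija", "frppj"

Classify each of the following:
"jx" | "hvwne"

Every 'Positive' example satisfies: has ≥ 3 vowels. None of the 'Negative' examples do.
"jx": 0 vowels — doesn't match, so Negative.
"hvwne": 1 vowel — doesn't match, so Negative.

Negative, Negative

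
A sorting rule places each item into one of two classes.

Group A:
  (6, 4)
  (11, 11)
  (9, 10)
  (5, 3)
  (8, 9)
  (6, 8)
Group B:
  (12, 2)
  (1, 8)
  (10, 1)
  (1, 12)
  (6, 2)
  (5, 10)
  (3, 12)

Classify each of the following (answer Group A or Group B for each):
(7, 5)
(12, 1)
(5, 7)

The distinguishing property — |first − second| ≤ 2 — holds for all the 'Group A' cases and none of the 'Group B' cases.
(7, 5): |7−5| = 2 — meets the rule, so Group A.
(12, 1): |12−1| = 11 — doesn't qualify, so Group B.
(5, 7): |5−7| = 2 — meets the rule, so Group A.

Group A, Group B, Group A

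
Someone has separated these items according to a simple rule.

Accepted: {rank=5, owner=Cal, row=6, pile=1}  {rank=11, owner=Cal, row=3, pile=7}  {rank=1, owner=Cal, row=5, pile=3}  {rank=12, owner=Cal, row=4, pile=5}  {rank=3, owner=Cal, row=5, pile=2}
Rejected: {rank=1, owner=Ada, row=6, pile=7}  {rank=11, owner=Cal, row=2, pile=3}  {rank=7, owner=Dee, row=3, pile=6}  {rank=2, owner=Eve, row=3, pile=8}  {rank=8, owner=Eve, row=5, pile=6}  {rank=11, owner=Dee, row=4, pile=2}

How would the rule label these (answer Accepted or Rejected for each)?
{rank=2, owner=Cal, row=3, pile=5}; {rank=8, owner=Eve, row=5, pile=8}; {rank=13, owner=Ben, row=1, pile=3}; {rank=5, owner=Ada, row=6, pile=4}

Accepted, Rejected, Rejected, Rejected

The pattern is that an item is 'Accepted' exactly when: owner is Cal AND row ≥ 3.
{rank=2, owner=Cal, row=3, pile=5} → owner is Cal, row = 3 → Accepted.
{rank=8, owner=Eve, row=5, pile=8} → owner is Eve, row = 5 → Rejected.
{rank=13, owner=Ben, row=1, pile=3} → owner is Ben, row = 1 → Rejected.
{rank=5, owner=Ada, row=6, pile=4} → owner is Ada, row = 6 → Rejected.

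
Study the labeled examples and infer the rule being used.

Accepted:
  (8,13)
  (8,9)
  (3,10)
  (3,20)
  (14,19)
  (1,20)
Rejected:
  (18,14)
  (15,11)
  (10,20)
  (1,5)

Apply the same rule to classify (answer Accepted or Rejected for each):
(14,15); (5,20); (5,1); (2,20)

Accepted, Accepted, Rejected, Rejected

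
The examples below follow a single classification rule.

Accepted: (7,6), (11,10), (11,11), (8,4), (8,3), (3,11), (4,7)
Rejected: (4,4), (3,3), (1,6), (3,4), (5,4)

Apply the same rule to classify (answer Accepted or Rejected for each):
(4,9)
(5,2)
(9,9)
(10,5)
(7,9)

Accepted, Rejected, Accepted, Accepted, Accepted

The common property of the 'Accepted' items is: sum ≥ 11. No 'Rejected' item has it.
(4,9): Accepted (4+9 = 13). (5,2): Rejected (5+2 = 7). (9,9): Accepted (9+9 = 18). (10,5): Accepted (10+5 = 15). (7,9): Accepted (7+9 = 16).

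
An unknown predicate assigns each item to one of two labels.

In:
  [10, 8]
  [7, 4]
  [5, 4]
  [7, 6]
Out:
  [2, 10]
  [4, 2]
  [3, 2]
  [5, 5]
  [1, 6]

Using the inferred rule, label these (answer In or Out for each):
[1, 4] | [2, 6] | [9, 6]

A rule that fits every label: first > second AND sum ≥ 7 — true of each 'In' example, false of each 'Out' one.
[1, 4]: 1 < 4, 1+4 = 5 — lacks this property, so Out. [2, 6]: 2 < 6, 2+6 = 8 — lacks this property, so Out. [9, 6]: 9 > 6, 9+6 = 15 — fits, so In.

Out, Out, In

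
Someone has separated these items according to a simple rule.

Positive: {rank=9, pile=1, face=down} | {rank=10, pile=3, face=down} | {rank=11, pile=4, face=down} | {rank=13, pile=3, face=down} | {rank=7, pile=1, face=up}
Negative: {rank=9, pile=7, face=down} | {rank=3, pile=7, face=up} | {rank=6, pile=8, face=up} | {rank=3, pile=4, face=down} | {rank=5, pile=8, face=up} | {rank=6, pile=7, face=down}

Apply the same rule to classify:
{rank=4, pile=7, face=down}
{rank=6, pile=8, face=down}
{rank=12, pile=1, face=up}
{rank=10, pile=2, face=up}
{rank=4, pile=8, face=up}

Rule: rank ≥ 5 AND pile ≤ 4. This holds for each 'Positive' example and fails for each 'Negative' one.
Negative: {rank=4, pile=7, face=down}, since rank = 4, pile = 7. Negative: {rank=6, pile=8, face=down}, since rank = 6, pile = 8. Positive: {rank=12, pile=1, face=up}, since rank = 12, pile = 1. Positive: {rank=10, pile=2, face=up}, since rank = 10, pile = 2. Negative: {rank=4, pile=8, face=up}, since rank = 4, pile = 8.

Negative, Negative, Positive, Positive, Negative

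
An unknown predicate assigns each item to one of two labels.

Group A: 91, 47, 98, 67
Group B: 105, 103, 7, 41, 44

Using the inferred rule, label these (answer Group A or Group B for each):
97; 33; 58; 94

Group A, Group B, Group A, Group A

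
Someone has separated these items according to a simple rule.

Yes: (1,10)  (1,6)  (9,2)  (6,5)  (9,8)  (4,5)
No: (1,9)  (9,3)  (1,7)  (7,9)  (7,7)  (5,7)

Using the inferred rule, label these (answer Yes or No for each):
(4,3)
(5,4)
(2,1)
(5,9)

Yes, Yes, Yes, No

The simplest hypothesis consistent with all the labels is: sum is odd.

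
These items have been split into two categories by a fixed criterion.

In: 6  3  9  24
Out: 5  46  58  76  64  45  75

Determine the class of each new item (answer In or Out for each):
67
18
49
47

Out, In, Out, Out

One predicate separates the groups cleanly: multiple of 3 AND at most 24.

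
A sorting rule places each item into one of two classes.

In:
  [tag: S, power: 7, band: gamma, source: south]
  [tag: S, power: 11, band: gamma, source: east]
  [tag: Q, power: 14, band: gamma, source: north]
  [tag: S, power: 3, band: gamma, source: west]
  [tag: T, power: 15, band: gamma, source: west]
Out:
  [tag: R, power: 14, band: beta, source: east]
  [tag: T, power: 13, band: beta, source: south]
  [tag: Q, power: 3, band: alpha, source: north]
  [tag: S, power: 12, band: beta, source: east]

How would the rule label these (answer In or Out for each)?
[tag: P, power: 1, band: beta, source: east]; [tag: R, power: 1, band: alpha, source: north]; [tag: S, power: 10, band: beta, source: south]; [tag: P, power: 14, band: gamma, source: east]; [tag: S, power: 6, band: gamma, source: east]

Looking at the examples, the only property every 'In' case has and every 'Out' case lacks is: band is gamma.
[tag: P, power: 1, band: beta, source: east] → band is beta → Out.
[tag: R, power: 1, band: alpha, source: north] → band is alpha → Out.
[tag: S, power: 10, band: beta, source: south] → band is beta → Out.
[tag: P, power: 14, band: gamma, source: east] → band is gamma → In.
[tag: S, power: 6, band: gamma, source: east] → band is gamma → In.

Out, Out, Out, In, In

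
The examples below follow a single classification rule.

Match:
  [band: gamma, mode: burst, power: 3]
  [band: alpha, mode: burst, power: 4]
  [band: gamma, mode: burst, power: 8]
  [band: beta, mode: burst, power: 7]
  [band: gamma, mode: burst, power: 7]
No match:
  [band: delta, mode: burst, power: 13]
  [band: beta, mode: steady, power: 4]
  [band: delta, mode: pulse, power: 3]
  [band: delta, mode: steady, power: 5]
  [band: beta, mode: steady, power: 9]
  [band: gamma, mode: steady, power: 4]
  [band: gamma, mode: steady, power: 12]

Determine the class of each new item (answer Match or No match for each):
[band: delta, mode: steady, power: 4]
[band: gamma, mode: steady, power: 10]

The common property of the 'Match' items is: mode is burst AND power ≤ 8. No 'No match' item has it.
[band: delta, mode: steady, power: 4]: mode is steady, power = 4, lacks this property → No match.
[band: gamma, mode: steady, power: 10]: mode is steady, power = 10, lacks this property → No match.

No match, No match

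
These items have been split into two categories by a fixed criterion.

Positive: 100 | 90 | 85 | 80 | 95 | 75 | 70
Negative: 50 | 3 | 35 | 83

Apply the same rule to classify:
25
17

'Positive' ⟺ multiple of 5 AND at least 70.
25: 25 = 5·5, 25 < 70, does not satisfy this → Negative. 17: 17 = 5·3 + 2, 17 < 70, does not satisfy this → Negative.

Negative, Negative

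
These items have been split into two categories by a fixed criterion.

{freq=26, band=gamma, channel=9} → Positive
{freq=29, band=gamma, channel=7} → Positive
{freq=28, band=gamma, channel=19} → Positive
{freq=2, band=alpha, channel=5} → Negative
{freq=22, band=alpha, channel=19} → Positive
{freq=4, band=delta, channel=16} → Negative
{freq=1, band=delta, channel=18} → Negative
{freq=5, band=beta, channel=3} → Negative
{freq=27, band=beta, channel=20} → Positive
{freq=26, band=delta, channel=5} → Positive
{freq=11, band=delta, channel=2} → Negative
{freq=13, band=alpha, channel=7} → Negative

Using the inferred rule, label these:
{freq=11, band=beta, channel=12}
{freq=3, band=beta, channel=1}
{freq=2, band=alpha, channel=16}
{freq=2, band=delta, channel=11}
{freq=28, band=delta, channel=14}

Every 'Positive' example satisfies: freq ≥ 22. None of the 'Negative' examples do.

Negative, Negative, Negative, Negative, Positive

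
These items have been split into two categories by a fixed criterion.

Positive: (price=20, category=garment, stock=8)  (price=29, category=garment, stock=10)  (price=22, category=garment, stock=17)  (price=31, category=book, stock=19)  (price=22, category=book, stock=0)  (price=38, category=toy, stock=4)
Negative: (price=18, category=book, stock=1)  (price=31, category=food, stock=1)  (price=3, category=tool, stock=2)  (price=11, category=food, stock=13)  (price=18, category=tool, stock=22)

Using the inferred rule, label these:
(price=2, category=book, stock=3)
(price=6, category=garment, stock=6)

One predicate separates the groups cleanly: price ≥ 20 AND stock ≠ 1.
(price=2, category=book, stock=3) — price = 2, stock = 3, hence Negative.
(price=6, category=garment, stock=6) — price = 6, stock = 6, hence Negative.

Negative, Negative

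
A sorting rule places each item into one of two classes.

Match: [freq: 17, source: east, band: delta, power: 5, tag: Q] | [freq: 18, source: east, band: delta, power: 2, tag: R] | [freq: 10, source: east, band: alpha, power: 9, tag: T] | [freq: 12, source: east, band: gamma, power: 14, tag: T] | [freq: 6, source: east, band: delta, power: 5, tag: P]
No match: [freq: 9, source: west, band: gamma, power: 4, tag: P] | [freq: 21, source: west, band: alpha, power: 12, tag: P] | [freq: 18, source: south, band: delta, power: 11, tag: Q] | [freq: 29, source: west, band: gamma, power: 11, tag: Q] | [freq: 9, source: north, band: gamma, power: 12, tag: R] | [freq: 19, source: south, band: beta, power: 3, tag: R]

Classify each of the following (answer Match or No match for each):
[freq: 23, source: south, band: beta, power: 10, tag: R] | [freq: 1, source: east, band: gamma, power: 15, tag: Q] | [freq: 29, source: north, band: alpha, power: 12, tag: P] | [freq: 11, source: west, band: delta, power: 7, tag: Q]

Every 'Match' example satisfies: source is east. None of the 'No match' examples do.
[freq: 23, source: south, band: beta, power: 10, tag: R]: source is south, does not satisfy this → No match. [freq: 1, source: east, band: gamma, power: 15, tag: Q]: source is east, fits → Match. [freq: 29, source: north, band: alpha, power: 12, tag: P]: source is north, does not satisfy this → No match. [freq: 11, source: west, band: delta, power: 7, tag: Q]: source is west, does not satisfy this → No match.

No match, Match, No match, No match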